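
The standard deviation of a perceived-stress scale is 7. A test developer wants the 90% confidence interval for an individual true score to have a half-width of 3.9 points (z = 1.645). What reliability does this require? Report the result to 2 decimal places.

SEM needed = half-width / z = 3.9/1.645 ≈ 2.3708
r = 1 − (2.3708/7)² ≈ 1 − 0.1147 ≈ 0.8853

0.89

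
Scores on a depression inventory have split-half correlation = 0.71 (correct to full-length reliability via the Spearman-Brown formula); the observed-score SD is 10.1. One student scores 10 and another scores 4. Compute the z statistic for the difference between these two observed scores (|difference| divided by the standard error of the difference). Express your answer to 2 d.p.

Spearman-Brown: r = 2(0.71) / (1 + 0.71) = 1.42000 / 1.71000 ≈ 0.83041
The standard error of measurement is 10.10000·√(1 − 0.83041) ≈ 10.10000·0.41181 ≈ 4.15932.
SE_diff = SEM · √2 ≈ 4.15932 · 1.41421 ≈ 5.88217
z = |10 − 4| / 5.88217 = 6 / 5.88217 ≈ 1.02003

1.02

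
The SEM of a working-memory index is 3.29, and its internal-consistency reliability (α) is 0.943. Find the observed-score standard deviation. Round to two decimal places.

13.78

σ = SEM·(1 − r)^(−1/2) ≃ 3.29×4.18854 ≃ 13.78029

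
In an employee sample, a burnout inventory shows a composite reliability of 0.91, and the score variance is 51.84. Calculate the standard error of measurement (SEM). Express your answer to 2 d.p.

SD = √51.84 = 7.2000
SEM = 7.2000 · √(1 − 0.9100) = 7.2000 · √0.0900 ≈ 7.2000 · 0.3000 ≈ 2.1600

2.16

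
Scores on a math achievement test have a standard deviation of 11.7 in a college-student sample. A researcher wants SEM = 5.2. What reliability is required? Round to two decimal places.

Required reliability = 1 − (SEM/SD)² = 1 − 0.1975 ≈ 0.8025

0.80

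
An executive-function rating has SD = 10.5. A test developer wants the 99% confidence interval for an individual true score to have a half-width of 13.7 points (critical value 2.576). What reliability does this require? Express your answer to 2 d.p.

0.74

SEM needed = half-width / z = 13.7/2.576 ≈ 5.31832
Required reliability = 1 − (SEM/SD)² = 1 − 0.25655 ≈ 0.74345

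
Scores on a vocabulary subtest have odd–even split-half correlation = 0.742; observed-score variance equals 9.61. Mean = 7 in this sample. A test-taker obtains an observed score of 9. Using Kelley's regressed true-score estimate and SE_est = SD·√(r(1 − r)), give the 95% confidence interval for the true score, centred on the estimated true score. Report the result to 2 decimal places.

σ = 9.61^(1/2) = 3.1000
r_full = 2·0.742 / (1 + 0.742) ≃ 0.8519
T̂ = 0.8519(9) + 0.1481(7) ≃ 8.7038
SE_est = SD × √(r(1 − r)) = 3.1000 × √0.1262 ≃ 3.1000 × 0.3552 ≃ 1.1011
CI = 8.7038 ± 1.96 × 1.1011 → [6.5456, 10.8620]

[6.55, 10.86]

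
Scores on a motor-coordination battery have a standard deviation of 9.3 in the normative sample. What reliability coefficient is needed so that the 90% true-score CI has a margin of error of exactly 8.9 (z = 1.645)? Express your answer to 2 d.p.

0.66

SEM needed = half-width / z = 8.9/1.645 ≈ 5.4103
Required reliability = 1 − (SEM/SD)² = 1 − 0.3384 ≈ 0.6616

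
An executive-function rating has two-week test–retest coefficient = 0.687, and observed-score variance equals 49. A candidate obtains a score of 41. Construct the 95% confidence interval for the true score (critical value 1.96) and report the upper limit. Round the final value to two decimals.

SD = √49 ≈ 7.00000
SEM = 7.00000 × √(1 − 0.68700) = 7.00000 × √0.31300 ≈ 7.00000 × 0.55946 ≈ 3.91625
Half-width = 1.96×3.91625 ≈ 7.67585
Upper limit = 41 + 7.67585 ≈ 48.67585

48.68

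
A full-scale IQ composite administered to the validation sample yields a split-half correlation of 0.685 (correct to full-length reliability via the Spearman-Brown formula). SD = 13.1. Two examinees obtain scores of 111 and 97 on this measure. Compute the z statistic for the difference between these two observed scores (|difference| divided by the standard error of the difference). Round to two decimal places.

1.75

r_full = 2·0.685 / (1 + 0.685) ≈ 0.81306
SEM = 13.10000×√(1 − 0.81306) ≈ 5.66404
Standard error of the difference = 5.66404·√2 ≈ 8.01017
z = |111 − 97| / 8.01017 = 14 / 8.01017 ≈ 1.74778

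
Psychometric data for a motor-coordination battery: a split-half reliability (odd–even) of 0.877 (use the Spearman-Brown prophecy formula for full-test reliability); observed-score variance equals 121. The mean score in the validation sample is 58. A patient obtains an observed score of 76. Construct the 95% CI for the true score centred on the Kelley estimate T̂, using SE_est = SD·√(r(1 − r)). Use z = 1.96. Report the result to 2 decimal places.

[69.49, 80.16]

σ = 121^(1/2) = 11.0000
r_full = 2·0.877 / (1 + 0.877) ≈ 0.9345
T̂ = r·X + (1 − r)·M = 0.9345×76 + 0.0655×58 ≈ 71.0197 + 3.8007 ≈ 74.8205
SE_est = 11.0000·√[r(1 − r)] ≈ 2.7220
CI = 74.8205 ± 1.96 × 2.7220 → [69.4852, 80.1557]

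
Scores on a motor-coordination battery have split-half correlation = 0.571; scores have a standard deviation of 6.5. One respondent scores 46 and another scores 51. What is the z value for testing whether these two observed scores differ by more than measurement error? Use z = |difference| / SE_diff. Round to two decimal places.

1.04

Full-length reliability (Spearman-Brown) = 2(0.571)/(1+0.571) ≈ 0.7269
The standard error of measurement is 6.5000·√(1 − 0.7269) ≈ 6.5000·0.5226 ≈ 3.3967.
Standard error of the difference = 3.3967·√2 ≈ 4.8036
z = 5 / 4.8036 ≈ 1.0409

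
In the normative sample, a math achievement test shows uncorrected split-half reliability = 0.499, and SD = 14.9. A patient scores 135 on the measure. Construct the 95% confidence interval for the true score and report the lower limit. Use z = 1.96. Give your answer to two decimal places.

Full-length reliability (Spearman-Brown) = 2(0.499)/(1+0.499) ≈ 0.66578
SEM = 14.90000 * √(1 − 0.66578) = 14.90000 * √0.33422 ≈ 14.90000 * 0.57812 ≈ 8.61399
Margin = 1.96 * 8.61399 ≈ 16.88342
Lower limit = 135 − 16.88342 ≈ 118.11658

118.12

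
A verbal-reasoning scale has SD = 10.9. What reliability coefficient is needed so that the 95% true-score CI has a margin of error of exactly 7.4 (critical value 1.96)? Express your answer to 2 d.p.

SEM needed = half-width / z = 7.4/1.96 ≈ 3.7755
r = 1 − (3.7755/10.9)² ≈ 1 − 0.1200 ≈ 0.8800

0.88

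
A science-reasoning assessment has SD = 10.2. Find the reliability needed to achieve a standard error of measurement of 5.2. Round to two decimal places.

r = 1 − (5.200/10.2)² ≈ 1 − 0.260 ≈ 0.740

0.74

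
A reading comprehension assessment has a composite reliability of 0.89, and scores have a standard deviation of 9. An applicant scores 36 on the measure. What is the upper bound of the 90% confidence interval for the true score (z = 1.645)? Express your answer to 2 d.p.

40.91

The standard error of measurement is 9.0000×√(1 − 0.8900) ≈ 9.0000×0.3317 ≈ 2.9850.
Half-width = 1.645×2.9850 ≈ 4.9103
Upper limit = 36 + 4.9103 ≈ 40.9103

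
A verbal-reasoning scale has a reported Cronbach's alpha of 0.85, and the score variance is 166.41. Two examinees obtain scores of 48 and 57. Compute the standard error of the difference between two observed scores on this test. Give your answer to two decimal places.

7.07

SD = √166.41 ≈ 12.90000
SEM = 12.90000 * √(1 − 0.85000) = 12.90000 * √0.15000 ≈ 12.90000 * 0.38730 ≈ 4.99615
Standard error of the difference = 4.99615·√2 ≈ 7.06562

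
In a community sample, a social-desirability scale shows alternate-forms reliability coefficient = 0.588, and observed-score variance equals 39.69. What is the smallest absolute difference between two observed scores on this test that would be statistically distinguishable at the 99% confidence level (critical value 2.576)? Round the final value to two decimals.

SD = √39.69 ≈ 6.3000
SEM = 6.3000·√(1 − 0.5880) ≈ 4.0438
Standard error of the difference = 4.0438·√2 ≈ 5.7188
Minimum reliable difference = 2.576 · SE_diff ≈ 2.576 · 5.7188 ≈ 14.7316

14.73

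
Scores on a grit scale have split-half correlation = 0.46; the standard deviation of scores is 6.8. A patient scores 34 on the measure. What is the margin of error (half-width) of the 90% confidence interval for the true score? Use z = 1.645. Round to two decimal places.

6.80

r_full = 2·0.46 / (1 + 0.46) ≈ 0.6301
SEM = 6.8000·√(1 − 0.6301) ≈ 4.1355
Half-width = 1.645·4.1355 ≈ 6.8029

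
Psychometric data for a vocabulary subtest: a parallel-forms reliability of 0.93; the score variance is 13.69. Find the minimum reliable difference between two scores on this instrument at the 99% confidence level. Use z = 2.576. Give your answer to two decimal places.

σ = 13.69^(1/2) = 3.700
The standard error of measurement is 3.700*√(1 − 0.930) ≈ 3.700*0.265 ≈ 0.979.
SE_diff = √2 * SEM ≈ 1.384
Minimum reliable difference = 2.576 * SE_diff ≈ 2.576 * 1.384 ≈ 3.566

3.57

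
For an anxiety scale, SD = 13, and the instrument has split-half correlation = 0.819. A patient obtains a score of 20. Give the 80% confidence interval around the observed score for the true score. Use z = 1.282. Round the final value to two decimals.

Spearman-Brown: r = 2(0.819) / (1 + 0.819) = 1.6380 / 1.8190 ≃ 0.9005
SEM = 13.0000 · √(1 − 0.9005) = 13.0000 · √0.0995 ≃ 13.0000 · 0.3154 ≃ 4.1008
1.282 · SEM ≃ 5.2572
80% CI: 20 ± 5.2572 = [14.7428, 25.2572]

[14.74, 25.26]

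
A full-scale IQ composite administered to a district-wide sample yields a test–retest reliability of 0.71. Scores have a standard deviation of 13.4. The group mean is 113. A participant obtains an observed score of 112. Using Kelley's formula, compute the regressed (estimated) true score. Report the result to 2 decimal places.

Estimated true score = 0.7100*112 + (1 − 0.7100)*113 ≈ 112.2900

112.29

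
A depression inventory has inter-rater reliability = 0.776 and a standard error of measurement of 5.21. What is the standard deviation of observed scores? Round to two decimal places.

SD = 5.21 / √(1 − 0.776) ≈ 11.008

11.01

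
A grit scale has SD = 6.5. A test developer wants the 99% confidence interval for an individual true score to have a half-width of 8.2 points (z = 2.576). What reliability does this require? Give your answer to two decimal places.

0.76

SEM needed = half-width / z = 8.2/2.576 ≈ 3.1832
r = 1 − (SEM / SD)² = 1 − (3.1832 / 6.5)² ≈ 1 − 0.2398 ≈ 0.7602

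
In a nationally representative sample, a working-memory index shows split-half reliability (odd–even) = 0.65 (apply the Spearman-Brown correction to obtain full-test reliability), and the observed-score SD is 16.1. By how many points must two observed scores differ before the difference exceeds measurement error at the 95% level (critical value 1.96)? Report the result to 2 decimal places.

r_full = 2·0.65 / (1 + 0.65) ≃ 0.78788
SEM = 16.10000 * √(1 − 0.78788) = 16.10000 * √0.21212 ≃ 16.10000 * 0.46057 ≃ 7.41512
SE_diff = SEM * √2 ≃ 7.41512 * 1.41421 ≃ 10.48656
Smallest detectable difference = 1.96*10.48656 ≃ 20.55365

20.55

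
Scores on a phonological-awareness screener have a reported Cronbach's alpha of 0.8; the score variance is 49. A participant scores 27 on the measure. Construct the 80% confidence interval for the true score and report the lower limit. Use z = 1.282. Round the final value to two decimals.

22.99

SD = √49 ≃ 7.000
The standard error of measurement is 7.000×√(1 − 0.800) ≃ 7.000×0.447 ≃ 3.130.
Margin = 1.282 × 3.130 ≃ 4.013
Lower bound: 27 − 4.013 = 22.987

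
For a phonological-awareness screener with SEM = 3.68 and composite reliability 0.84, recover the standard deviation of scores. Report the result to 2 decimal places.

9.20

SD = 3.68 / √(1 − 0.84) ≈ 9.200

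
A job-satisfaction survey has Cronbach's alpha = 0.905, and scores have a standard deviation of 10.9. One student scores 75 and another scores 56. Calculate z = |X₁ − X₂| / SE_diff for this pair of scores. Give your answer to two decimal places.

4.00

SEM = 10.90000 * √(1 − 0.90500) = 10.90000 * √0.09500 ≃ 10.90000 * 0.30822 ≃ 3.35961
SE_diff = SEM * √2 ≃ 3.35961 * 1.41421 ≃ 4.75120
z = 19 / 4.75120 ≃ 3.99899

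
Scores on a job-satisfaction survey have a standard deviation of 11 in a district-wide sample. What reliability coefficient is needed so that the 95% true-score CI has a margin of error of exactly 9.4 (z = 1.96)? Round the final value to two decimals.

SEM needed = half-width / z = 9.4/1.96 ≃ 4.7959
r = 1 − (SEM / SD)² = 1 − (4.7959 / 11)² ≃ 1 − 0.1901 ≃ 0.8099

0.81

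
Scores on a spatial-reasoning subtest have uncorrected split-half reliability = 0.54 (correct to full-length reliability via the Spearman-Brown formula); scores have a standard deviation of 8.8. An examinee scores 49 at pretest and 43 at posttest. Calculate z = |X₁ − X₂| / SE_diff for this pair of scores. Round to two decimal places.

0.88

r_full = 2·0.54 / (1 + 0.54) ≈ 0.701
SEM = 8.800 · √(1 − 0.701) = 8.800 · √0.299 ≈ 8.800 · 0.547 ≈ 4.810
SE_diff = √2 · SEM ≈ 6.802
z = |49 − 43| / 6.802 = 6 / 6.802 ≈ 0.882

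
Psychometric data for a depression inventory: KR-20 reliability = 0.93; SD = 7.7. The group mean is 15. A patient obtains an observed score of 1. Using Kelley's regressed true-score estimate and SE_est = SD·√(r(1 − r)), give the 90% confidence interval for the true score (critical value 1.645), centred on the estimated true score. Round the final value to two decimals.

T̂ = 0.9300(1) + 0.0700(15) ≃ 1.9800
SE_est = 7.7000·√[r(1 − r)] ≃ 1.9646
CI = 1.9800 ± 1.645 · 1.9646 → [-1.2518, 5.2118]

[-1.25, 5.21]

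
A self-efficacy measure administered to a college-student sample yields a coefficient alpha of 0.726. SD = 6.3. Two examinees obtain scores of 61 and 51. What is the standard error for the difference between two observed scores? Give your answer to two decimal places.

SEM = 6.30000×√(1 − 0.72600) ≃ 3.29774
SE_diff = √2 × SEM ≃ 4.66370

4.66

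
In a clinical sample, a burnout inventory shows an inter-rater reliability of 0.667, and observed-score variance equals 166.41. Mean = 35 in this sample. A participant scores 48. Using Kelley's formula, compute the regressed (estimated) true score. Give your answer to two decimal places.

Estimated true score = 0.66700×48 + (1 − 0.66700)×35 ≃ 43.67100

43.67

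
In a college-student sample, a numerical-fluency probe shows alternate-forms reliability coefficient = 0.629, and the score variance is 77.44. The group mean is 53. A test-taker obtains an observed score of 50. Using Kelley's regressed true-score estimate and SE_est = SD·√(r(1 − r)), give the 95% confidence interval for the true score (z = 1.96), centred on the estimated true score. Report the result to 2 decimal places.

[42.78, 59.45]

SD = √77.44 ≈ 8.8000
Estimated true score = 0.6290*50 + (1 − 0.6290)*53 ≈ 51.1130
SE_est = SD * √(r(1 − r)) = 8.8000 * √0.2334 ≈ 8.8000 * 0.4831 ≈ 4.2510
CI = 51.1130 ± 1.96 * 4.2510 → [42.7810, 59.4450]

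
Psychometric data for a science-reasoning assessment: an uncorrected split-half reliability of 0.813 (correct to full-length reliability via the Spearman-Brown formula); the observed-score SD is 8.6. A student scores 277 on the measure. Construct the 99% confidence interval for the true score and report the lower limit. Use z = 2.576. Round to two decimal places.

269.89

Full-length reliability (Spearman-Brown) = 2(0.813)/(1+0.813) ≃ 0.897
SEM = 8.600·√(1 − 0.897) ≃ 2.762
Half-width = 2.576·2.762 ≃ 7.115
Lower bound: 277 − 7.115 = 269.885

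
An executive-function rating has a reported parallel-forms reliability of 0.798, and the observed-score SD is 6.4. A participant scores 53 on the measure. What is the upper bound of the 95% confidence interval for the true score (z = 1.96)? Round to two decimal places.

58.64

SEM = 6.4000 × √(1 − 0.7980) = 6.4000 × √0.2020 ≈ 6.4000 × 0.4494 ≈ 2.8764
Half-width = 1.96×2.8764 ≈ 5.6378
Upper bound: 53 + 5.6378 = 58.6378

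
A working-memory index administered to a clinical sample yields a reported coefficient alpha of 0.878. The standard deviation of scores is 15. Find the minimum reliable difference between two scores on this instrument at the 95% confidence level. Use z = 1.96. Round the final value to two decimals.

14.52

SEM = 15.0000 * √(1 − 0.8780) = 15.0000 * √0.1220 ≈ 15.0000 * 0.3493 ≈ 5.2393
SE_diff = SEM * √2 ≈ 5.2393 * 1.4142 ≈ 7.4095
Minimum reliable difference = 1.96 * SE_diff ≈ 1.96 * 7.4095 ≈ 14.5225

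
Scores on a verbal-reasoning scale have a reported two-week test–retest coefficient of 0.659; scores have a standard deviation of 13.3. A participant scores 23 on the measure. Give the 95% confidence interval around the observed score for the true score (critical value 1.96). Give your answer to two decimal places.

SEM = 13.3000 * √(1 − 0.6590) = 13.3000 * √0.3410 ≃ 13.3000 * 0.5840 ≃ 7.7666
Margin = 1.96 * 7.7666 ≃ 15.2225
CI = 23 ± 15.2225 → [7.7775, 38.2225]

[7.78, 38.22]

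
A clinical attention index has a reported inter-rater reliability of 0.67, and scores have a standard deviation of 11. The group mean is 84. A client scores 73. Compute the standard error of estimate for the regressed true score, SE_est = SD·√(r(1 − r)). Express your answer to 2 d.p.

SE_est = SD × √(r(1 − r)) = 11.000 × √0.221 ≃ 11.000 × 0.470 ≃ 5.172

5.17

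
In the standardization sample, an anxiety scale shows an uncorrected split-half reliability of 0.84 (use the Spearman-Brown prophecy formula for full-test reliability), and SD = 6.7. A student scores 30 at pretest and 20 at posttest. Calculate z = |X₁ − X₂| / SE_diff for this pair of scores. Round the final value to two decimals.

3.58

Spearman-Brown: r = 2(0.84) / (1 + 0.84) = 1.6800 / 1.8400 ≈ 0.9130
The standard error of measurement is 6.7000*√(1 − 0.9130) ≈ 6.7000*0.2949 ≈ 1.9757.
SE_diff = SEM * √2 ≈ 1.9757 * 1.4142 ≈ 2.7941
z = |30 − 20| / 2.7941 = 10 / 2.7941 ≈ 3.5790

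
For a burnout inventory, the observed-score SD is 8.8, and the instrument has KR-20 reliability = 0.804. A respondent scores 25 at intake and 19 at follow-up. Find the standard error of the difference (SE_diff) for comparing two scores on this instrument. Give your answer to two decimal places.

SEM = 8.800 * √(1 − 0.804) = 8.800 * √0.196 ≈ 8.800 * 0.443 ≈ 3.896
Standard error of the difference = 3.896·√2 ≈ 5.510

5.51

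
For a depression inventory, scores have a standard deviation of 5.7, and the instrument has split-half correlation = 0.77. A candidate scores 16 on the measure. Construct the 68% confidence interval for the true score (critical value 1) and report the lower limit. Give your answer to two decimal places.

13.95

Spearman-Brown: r = 2(0.77) / (1 + 0.77) = 1.5400 / 1.7700 ≈ 0.8701
The standard error of measurement is 5.7000*√(1 − 0.8701) ≈ 5.7000*0.3605 ≈ 2.0547.
1 * SEM ≈ 2.0547
Lower bound: 16 − 2.0547 = 13.9453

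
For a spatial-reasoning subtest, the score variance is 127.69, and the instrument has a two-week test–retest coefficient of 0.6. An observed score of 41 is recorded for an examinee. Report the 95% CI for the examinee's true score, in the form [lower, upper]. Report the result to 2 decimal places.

[26.99, 55.01]

SD = √127.69 = 11.300
SEM = 11.300 * √(1 − 0.600) = 11.300 * √0.400 ≈ 11.300 * 0.632 ≈ 7.147
1.96 * SEM ≈ 14.008
CI = 41 ± 14.008 → [26.992, 55.008]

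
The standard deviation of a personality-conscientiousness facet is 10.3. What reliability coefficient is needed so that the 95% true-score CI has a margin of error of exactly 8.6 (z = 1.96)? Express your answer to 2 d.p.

0.82

SEM needed = half-width / z = 8.6/1.96 ≈ 4.3878
r = 1 − (4.3878/10.3)² ≈ 1 − 0.1815 ≈ 0.8185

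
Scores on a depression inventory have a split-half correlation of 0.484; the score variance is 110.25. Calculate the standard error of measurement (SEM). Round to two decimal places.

6.19

SD = √110.25 = 10.500
Spearman-Brown: r = 2(0.484) / (1 + 0.484) = 0.968 / 1.484 ≈ 0.652
SEM = 10.500 · √(1 − 0.652) = 10.500 · √0.348 ≈ 10.500 · 0.590 ≈ 6.192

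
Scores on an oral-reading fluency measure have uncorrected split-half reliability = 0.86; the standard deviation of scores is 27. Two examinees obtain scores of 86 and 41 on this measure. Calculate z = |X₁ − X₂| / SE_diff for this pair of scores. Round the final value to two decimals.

Full-length reliability (Spearman-Brown) = 2(0.86)/(1+0.86) ≈ 0.925
SEM = 27.000*√(1 − 0.925) ≈ 7.407
SE_diff = SEM * √2 ≈ 7.407 * 1.414 ≈ 10.476
z = |86 − 41| / 10.476 = 45 / 10.476 ≈ 4.296

4.30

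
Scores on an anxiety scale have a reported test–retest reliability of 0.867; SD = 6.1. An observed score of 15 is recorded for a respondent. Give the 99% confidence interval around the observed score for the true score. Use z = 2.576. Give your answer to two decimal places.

SEM = 6.1000 · √(1 − 0.8670) = 6.1000 · √0.1330 ≈ 6.1000 · 0.3647 ≈ 2.2246
2.576 · SEM ≈ 5.7306
CI = 15 ± 5.7306 → [9.2694, 20.7306]

[9.27, 20.73]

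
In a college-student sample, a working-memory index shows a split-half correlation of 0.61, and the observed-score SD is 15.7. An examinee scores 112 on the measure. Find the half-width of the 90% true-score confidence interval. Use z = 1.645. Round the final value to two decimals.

12.71

Full-length reliability (Spearman-Brown) = 2(0.61)/(1+0.61) ≃ 0.7578
The standard error of measurement is 15.7000·√(1 − 0.7578) ≃ 15.7000·0.4922 ≃ 7.7271.
Half-width = 1.645·7.7271 ≃ 12.7112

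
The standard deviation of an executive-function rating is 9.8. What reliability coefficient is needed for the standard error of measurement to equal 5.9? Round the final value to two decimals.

0.64

Required reliability = 1 − (SEM/SD)² = 1 − 0.362 ≃ 0.638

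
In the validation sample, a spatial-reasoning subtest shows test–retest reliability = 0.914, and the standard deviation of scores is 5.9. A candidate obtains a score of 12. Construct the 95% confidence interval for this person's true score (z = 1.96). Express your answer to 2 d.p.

[8.61, 15.39]

The standard error of measurement is 5.900×√(1 − 0.914) ≈ 5.900×0.293 ≈ 1.730.
Half-width = 1.96×1.730 ≈ 3.391
Interval: (8.609, 15.391)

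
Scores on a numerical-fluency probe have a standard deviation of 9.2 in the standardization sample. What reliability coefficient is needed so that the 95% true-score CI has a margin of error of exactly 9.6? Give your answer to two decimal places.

SEM needed = half-width / z = 9.6/1.96 ≃ 4.898
r = 1 − (4.898/9.2)² ≃ 1 − 0.283 ≃ 0.717

0.72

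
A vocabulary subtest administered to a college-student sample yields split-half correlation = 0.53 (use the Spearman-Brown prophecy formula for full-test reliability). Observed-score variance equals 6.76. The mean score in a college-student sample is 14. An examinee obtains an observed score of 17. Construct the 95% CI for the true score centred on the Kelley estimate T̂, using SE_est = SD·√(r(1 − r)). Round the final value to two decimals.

SD = √6.76 ≈ 2.600
Full-length reliability (Spearman-Brown) = 2(0.53)/(1+0.53) ≈ 0.693
T̂ = 0.693(17) + 0.307(14) ≈ 16.078
SE_est = 2.600*√(0.693*0.307) ≈ 1.199
CI = 16.078 ± 1.96 * 1.199 → [13.728, 18.429]

[13.73, 18.43]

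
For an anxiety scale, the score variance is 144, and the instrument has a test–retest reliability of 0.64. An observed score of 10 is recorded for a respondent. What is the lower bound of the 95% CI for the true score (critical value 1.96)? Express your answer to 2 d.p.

σ = 144^(1/2) = 12.00000
SEM = 12.00000×√(1 − 0.64000) ≈ 7.20000
Margin = 1.96 × 7.20000 ≈ 14.11200
Lower limit = 10 − 14.11200 ≈ -4.11200

-4.11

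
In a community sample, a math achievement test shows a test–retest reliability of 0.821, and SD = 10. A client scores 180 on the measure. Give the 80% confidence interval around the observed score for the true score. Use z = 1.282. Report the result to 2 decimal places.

[174.58, 185.42]

SEM = 10.000·√(1 − 0.821) ≈ 4.231
Margin = 1.282 · 4.231 ≈ 5.424
Interval: (174.576, 185.424)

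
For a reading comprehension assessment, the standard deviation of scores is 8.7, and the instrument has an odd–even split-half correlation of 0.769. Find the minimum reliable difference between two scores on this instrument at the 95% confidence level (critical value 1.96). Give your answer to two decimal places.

8.71

Spearman-Brown: r = 2(0.769) / (1 + 0.769) = 1.538 / 1.769 ≈ 0.869
The standard error of measurement is 8.700*√(1 − 0.869) ≈ 8.700*0.361 ≈ 3.144.
SE_diff = SEM * √2 ≈ 3.144 * 1.414 ≈ 4.446
Smallest detectable difference = 1.96*4.446 ≈ 8.714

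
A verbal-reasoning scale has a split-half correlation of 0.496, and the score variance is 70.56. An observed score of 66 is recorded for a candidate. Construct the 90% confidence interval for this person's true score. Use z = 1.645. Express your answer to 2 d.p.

[57.98, 74.02]

SD = √70.56 ≈ 8.4000
Spearman-Brown: r = 2(0.496) / (1 + 0.496) = 0.9920 / 1.4960 ≈ 0.6631
SEM = 8.4000*√(1 − 0.6631) ≈ 4.8756
Half-width = 1.645*4.8756 ≈ 8.0204
Interval: (57.9796, 74.0204)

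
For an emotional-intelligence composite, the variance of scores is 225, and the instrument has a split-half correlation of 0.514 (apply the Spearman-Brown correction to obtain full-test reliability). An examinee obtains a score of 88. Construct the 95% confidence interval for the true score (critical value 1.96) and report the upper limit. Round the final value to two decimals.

SD = √225 = 15.0000
Full-length reliability (Spearman-Brown) = 2(0.514)/(1+0.514) ≃ 0.6790
The standard error of measurement is 15.0000·√(1 − 0.6790) ≃ 15.0000·0.5666 ≃ 8.4986.
1.96 · SEM ≃ 16.6572
Upper limit = 88 + 16.6572 ≃ 104.6572

104.66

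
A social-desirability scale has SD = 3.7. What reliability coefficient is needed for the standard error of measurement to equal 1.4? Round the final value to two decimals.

r = 1 − (SEM / SD)² = 1 − (1.40000 / 3.7)² ≃ 1 − 0.14317 ≃ 0.85683

0.86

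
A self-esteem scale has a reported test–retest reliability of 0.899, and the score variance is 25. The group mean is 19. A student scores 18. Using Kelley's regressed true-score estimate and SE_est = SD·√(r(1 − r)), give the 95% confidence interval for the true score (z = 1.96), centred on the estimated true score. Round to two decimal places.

[15.15, 21.05]

SD = √25 = 5.000
T̂ = 0.899(18) + 0.101(19) ≈ 18.101
SE_est = SD × √(r(1 − r)) = 5.000 × √0.091 ≈ 5.000 × 0.301 ≈ 1.507
95% CI: 18.101 ± 2.953 ≈ (15.148, 21.054)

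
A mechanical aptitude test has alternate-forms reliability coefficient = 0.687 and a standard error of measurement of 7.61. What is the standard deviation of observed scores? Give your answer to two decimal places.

SD = SEM / √(1 − r) = 7.61 / √0.313 ≈ 7.61 / 0.559 ≈ 13.602

13.60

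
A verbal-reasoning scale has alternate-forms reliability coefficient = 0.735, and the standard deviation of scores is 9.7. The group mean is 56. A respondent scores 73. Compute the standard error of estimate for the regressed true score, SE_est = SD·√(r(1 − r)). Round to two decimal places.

SE_est = SD × √(r(1 − r)) = 9.7000 × √0.1948 ≃ 9.7000 × 0.4413 ≃ 4.2809

4.28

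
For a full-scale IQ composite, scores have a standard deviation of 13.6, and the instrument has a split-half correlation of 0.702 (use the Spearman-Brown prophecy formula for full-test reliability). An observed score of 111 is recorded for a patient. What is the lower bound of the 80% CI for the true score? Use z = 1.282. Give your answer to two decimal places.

103.70

Full-length reliability (Spearman-Brown) = 2(0.702)/(1+0.702) ≈ 0.8249
SEM = 13.6000*√(1 − 0.8249) ≈ 5.6907
1.282 * SEM ≈ 7.2955
Lower bound: 111 − 7.2955 = 103.7045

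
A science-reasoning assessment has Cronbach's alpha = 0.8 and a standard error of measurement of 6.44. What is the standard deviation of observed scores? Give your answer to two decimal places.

SD = 6.44 / √(1 − 0.8) ≃ 14.40028

14.40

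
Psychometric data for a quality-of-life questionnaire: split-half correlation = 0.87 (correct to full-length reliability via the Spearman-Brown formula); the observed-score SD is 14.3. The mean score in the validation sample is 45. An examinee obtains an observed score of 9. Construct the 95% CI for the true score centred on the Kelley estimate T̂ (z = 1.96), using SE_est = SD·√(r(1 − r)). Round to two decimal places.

Spearman-Brown: r = 2(0.87) / (1 + 0.87) = 1.74000 / 1.87000 ≈ 0.93048
T̂ = 0.93048(9) + 0.06952(45) ≈ 11.50267
SE_est = SD · √(r(1 − r)) = 14.30000 · √0.06469 ≈ 14.30000 · 0.25433 ≈ 3.63698
95% CI: 11.50267 ± 7.12848 ≈ (4.37420, 18.63115)

[4.37, 18.63]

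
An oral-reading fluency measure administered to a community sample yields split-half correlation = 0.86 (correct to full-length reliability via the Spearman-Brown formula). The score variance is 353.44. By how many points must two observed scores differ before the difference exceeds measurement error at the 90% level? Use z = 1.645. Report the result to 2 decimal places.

SD = √353.44 ≃ 18.8000
r_full = 2·0.86 / (1 + 0.86) ≃ 0.9247
The standard error of measurement is 18.8000*√(1 − 0.9247) ≃ 18.8000*0.2744 ≃ 5.1578.
Standard error of the difference = 5.1578·√2 ≃ 7.2942
Minimum reliable difference = 1.645 * SE_diff ≃ 1.645 * 7.2942 ≃ 11.9990

12.00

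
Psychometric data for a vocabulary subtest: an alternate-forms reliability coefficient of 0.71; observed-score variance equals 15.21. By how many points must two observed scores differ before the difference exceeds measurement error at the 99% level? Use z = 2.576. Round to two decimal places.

SD = √15.21 = 3.90000
The standard error of measurement is 3.90000·√(1 − 0.71000) ≈ 3.90000·0.53852 ≈ 2.10021.
Standard error of the difference = 2.10021·√2 ≈ 2.97015
Smallest detectable difference = 2.576·2.97015 ≈ 7.65111

7.65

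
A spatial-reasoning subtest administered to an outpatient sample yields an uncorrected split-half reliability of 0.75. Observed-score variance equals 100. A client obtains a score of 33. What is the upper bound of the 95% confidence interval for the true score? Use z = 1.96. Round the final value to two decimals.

40.41

SD = √100 ≈ 10.00000
r_full = 2·0.75 / (1 + 0.75) ≈ 0.85714
The standard error of measurement is 10.00000·√(1 − 0.85714) ≈ 10.00000·0.37796 ≈ 3.77964.
Half-width = 1.96·3.77964 ≈ 7.40810
Upper bound: 33 + 7.40810 = 40.40810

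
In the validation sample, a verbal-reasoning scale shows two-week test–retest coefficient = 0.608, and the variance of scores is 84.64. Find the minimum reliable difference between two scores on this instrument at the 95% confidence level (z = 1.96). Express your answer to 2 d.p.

SD = √84.64 = 9.2000
SEM = 9.2000 * √(1 − 0.6080) = 9.2000 * √0.3920 ≈ 9.2000 * 0.6261 ≈ 5.7601
Standard error of the difference = 5.7601·√2 ≈ 8.1460
Minimum reliable difference = 1.96 * SE_diff ≈ 1.96 * 8.1460 ≈ 15.9662

15.97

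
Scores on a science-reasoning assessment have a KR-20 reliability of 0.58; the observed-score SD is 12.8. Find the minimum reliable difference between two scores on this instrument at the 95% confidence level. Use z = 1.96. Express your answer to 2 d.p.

SEM = 12.8000 * √(1 − 0.5800) = 12.8000 * √0.4200 ≈ 12.8000 * 0.6481 ≈ 8.2953
Standard error of the difference = 8.2953·√2 ≈ 11.7314
Smallest detectable difference = 1.96*11.7314 ≈ 22.9935

22.99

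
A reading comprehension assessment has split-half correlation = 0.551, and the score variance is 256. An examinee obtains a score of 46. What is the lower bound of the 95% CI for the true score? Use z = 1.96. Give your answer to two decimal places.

29.13

SD = √256 = 16.00000
r_full = 2·0.551 / (1 + 0.551) ≈ 0.71051
SEM = 16.00000 × √(1 − 0.71051) = 16.00000 × √0.28949 ≈ 16.00000 × 0.53804 ≈ 8.60869
1.96 × SEM ≈ 16.87304
Lower limit = 46 − 16.87304 ≈ 29.12696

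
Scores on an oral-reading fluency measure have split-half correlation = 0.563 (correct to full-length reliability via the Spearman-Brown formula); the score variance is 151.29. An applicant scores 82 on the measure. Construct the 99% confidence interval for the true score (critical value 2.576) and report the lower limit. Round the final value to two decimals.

SD = √151.29 = 12.3000
r_full = 2·0.563 / (1 + 0.563) ≃ 0.7204
The standard error of measurement is 12.3000×√(1 − 0.7204) ≃ 12.3000×0.5288 ≃ 6.5038.
Margin = 2.576 × 6.5038 ≃ 16.7538
Lower bound: 82 − 16.7538 = 65.2462

65.25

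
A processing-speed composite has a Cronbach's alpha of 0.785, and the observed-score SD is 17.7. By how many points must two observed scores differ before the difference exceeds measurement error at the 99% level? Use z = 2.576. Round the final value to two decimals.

29.90

The standard error of measurement is 17.7000·√(1 − 0.7850) ≃ 17.7000·0.4637 ≃ 8.2072.
SE_diff = SEM · √2 ≃ 8.2072 · 1.4142 ≃ 11.6067
Minimum reliable difference = 2.576 · SE_diff ≃ 2.576 · 11.6067 ≃ 29.8988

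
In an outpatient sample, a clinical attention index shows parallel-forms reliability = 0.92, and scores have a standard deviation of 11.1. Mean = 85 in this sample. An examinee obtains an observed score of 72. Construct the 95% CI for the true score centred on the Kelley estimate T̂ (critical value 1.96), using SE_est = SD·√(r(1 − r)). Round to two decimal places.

T̂ = 0.9200(72) + 0.0800(85) ≃ 73.0400
SE_est = 11.1000*√(0.9200*0.0800) ≃ 3.0114
95% CI: 73.0400 ± 5.9023 ≃ (67.1377, 78.9423)

[67.14, 78.94]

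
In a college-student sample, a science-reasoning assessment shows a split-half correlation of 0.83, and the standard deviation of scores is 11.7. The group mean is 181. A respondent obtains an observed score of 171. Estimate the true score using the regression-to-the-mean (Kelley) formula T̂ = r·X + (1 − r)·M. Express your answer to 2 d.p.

Full-length reliability (Spearman-Brown) = 2(0.83)/(1+0.83) ≈ 0.9071
T̂ = 0.9071(171) + 0.0929(181) ≈ 171.9290

171.93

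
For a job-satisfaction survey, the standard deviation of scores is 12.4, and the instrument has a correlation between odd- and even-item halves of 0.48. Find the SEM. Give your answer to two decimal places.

7.35

Spearman-Brown: r = 2(0.48) / (1 + 0.48) = 0.9600 / 1.4800 ≃ 0.6486
SEM = 12.4000 · √(1 − 0.6486) = 12.4000 · √0.3514 ≃ 12.4000 · 0.5927 ≃ 7.3501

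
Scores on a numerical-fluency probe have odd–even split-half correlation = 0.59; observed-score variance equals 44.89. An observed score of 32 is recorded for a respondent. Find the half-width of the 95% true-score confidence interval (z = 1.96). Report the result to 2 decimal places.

6.67

σ = 44.89^(1/2) = 6.70000
r_full = 2·0.59 / (1 + 0.59) ≃ 0.74214
SEM = 6.70000·√(1 − 0.74214) ≃ 3.40227
Margin = 1.96 · 3.40227 ≃ 6.66844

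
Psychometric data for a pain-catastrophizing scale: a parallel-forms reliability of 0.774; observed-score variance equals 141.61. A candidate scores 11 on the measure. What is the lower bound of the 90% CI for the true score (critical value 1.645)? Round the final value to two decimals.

1.69

SD = √141.61 ≈ 11.900
SEM = 11.900 · √(1 − 0.774) = 11.900 · √0.226 ≈ 11.900 · 0.475 ≈ 5.657
1.645 · SEM ≈ 9.306
Lower bound: 11 − 9.306 = 1.694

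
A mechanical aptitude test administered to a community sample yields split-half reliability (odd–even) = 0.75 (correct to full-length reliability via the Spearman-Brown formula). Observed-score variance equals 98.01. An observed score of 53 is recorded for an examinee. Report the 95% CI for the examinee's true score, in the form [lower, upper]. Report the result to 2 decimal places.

[45.67, 60.33]

SD = √98.01 = 9.900
Full-length reliability (Spearman-Brown) = 2(0.75)/(1+0.75) ≈ 0.857
The standard error of measurement is 9.900×√(1 − 0.857) ≈ 9.900×0.378 ≈ 3.742.
Half-width = 1.96×3.742 ≈ 7.334
Interval: (45.666, 60.334)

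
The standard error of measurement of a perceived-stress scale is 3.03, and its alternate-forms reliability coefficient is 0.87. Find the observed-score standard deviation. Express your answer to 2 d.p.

σ = SEM·(1 − r)^(−1/2) ≃ 3.03*2.77350 ≃ 8.40371

8.40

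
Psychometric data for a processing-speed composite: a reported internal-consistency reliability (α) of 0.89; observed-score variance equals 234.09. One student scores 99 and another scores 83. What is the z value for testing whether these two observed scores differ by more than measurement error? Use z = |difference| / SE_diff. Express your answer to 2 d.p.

σ = 234.09^(1/2) = 15.3000
The standard error of measurement is 15.3000×√(1 − 0.8900) ≈ 15.3000×0.3317 ≈ 5.0744.
Standard error of the difference = 5.0744·√2 ≈ 7.1763
z = |99 − 83| / 7.1763 = 16 / 7.1763 ≈ 2.2295

2.23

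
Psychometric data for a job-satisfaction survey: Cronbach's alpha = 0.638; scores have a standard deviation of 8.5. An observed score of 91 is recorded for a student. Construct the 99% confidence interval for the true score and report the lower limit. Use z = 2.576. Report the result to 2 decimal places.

SEM = 8.5000·√(1 − 0.6380) ≃ 5.1141
Margin = 2.576 · 5.1141 ≃ 13.1740
Lower bound: 91 − 13.1740 = 77.8260

77.83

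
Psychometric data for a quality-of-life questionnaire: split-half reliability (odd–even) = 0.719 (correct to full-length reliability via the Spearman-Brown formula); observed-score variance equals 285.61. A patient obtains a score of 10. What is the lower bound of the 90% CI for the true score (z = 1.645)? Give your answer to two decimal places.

-1.24

SD = √285.61 ≈ 16.9000
Spearman-Brown: r = 2(0.719) / (1 + 0.719) = 1.4380 / 1.7190 ≈ 0.8365
SEM = 16.9000 · √(1 − 0.8365) = 16.9000 · √0.1635 ≈ 16.9000 · 0.4043 ≈ 6.8329
Margin = 1.645 · 6.8329 ≈ 11.2400
Lower limit = 10 − 11.2400 ≈ -1.2400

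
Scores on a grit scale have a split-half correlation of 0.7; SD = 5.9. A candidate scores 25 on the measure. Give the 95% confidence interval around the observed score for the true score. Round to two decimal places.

[20.14, 29.86]

Full-length reliability (Spearman-Brown) = 2(0.7)/(1+0.7) ≈ 0.8235
The standard error of measurement is 5.9000*√(1 − 0.8235) ≈ 5.9000*0.4201 ≈ 2.4785.
Margin = 1.96 * 2.4785 ≈ 4.8579
CI = 25 ± 4.8579 → [20.1421, 29.8579]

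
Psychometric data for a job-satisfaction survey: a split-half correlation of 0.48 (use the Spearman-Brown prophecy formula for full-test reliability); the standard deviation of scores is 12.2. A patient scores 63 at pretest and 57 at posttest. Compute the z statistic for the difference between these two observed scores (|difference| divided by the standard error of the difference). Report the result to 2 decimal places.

r_full = 2·0.48 / (1 + 0.48) ≃ 0.6486
The standard error of measurement is 12.2000×√(1 − 0.6486) ≃ 12.2000×0.5927 ≃ 7.2315.
SE_diff = SEM × √2 ≃ 7.2315 × 1.4142 ≃ 10.2269
z = |63 − 57| / 10.2269 = 6 / 10.2269 ≃ 0.5867

0.59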